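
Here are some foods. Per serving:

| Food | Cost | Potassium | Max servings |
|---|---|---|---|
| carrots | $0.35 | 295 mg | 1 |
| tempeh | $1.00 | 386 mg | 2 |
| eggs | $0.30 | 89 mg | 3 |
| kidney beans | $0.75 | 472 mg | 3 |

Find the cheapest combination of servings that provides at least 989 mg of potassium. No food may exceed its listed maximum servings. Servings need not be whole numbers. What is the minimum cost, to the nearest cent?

$1.45

Cost per mg of potassium: carrots $0.0012, kidney beans $0.0016, tempeh $0.0026, eggs $0.0034.
Take 1 serving of carrots: +295.0 mg potassium for $0.35 (total $0.35, still need 694.0 mg).
Take 1.47 servings of kidney beans: +694.0 mg potassium for $1.10 (total $1.45, still need 0.0 mg).
Filling from the cheapest source first is optimal under one linear minimum: $1.45.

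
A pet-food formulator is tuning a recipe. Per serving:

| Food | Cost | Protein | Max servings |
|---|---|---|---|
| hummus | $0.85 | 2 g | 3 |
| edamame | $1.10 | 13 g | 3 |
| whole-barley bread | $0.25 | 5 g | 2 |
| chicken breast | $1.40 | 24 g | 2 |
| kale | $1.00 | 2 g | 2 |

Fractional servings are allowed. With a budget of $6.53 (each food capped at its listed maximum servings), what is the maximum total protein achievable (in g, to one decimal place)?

96.2 g

Protein per dollar: whole-barley bread 20, chicken breast 17.14, edamame 11.82, hummus 2.353, kale 2.
Take 2 servings of whole-barley bread: spends $0.50, +10.0 g protein (running total 10.0 g).
Take 2 servings of chicken breast: spends $2.80, +48.0 g protein (running total 58.0 g).
Take 2.936 servings of edamame: spends $3.23, +38.2 g protein (running total 96.2 g).
Filling greedily by protein-per-dollar is optimal for one linear limit, giving 96.2 g.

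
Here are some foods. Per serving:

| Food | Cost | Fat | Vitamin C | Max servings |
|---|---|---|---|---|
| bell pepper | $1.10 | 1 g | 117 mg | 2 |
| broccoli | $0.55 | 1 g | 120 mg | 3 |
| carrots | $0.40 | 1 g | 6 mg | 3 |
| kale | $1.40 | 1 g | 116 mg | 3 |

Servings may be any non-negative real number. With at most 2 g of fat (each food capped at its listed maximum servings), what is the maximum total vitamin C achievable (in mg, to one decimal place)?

Vitamin C per g fat: broccoli 120, bell pepper 117, kale 116, carrots 6.
Take 2 servings of broccoli: uses 2 g fat, +240.0 mg vitamin C (running total 240.0 mg).
Filling greedily by vitamin C-per-g fat is optimal for one linear limit, giving 240.0 mg.

240.0 mg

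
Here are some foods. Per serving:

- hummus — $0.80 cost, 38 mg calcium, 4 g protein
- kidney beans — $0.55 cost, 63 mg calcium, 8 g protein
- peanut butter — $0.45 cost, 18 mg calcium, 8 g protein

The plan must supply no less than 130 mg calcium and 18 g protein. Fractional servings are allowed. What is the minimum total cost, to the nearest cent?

For a min-cost LP with two ≥-constraints, a basic feasible solution has at most two positive variables.
hummus only: max(130/38, 18/4) = 4.5 servings → $3.60.
kidney beans only: max(130/63, 18/8) = 2.25 servings → $1.24.
peanut butter only: max(130/18, 18/8) = 7.222 servings → $3.25.
hummus + kidney beans: intersection lies outside the first quadrant.
hummus + peanut butter with both tight: 3.086 servings and 0.7069 servings → $2.79.
kidney beans + peanut butter with both tight: 1.989 servings and 0.2611 servings → $1.21.
So the least-cost plan costs $1.21.

$1.21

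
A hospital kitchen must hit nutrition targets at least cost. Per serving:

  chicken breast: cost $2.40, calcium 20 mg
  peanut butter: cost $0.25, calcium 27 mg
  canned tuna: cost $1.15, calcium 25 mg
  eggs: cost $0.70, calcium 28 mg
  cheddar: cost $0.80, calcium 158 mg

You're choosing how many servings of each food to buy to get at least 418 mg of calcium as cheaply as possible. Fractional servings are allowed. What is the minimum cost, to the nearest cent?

Cost per mg of calcium: cheddar $0.0051, peanut butter $0.0093, eggs $0.0250, canned tuna $0.0460, chicken breast $0.1200.
With no serving limits, use only cheddar: 418 mg / 158 mg = 2.646 servings × $0.80 = $2.12.

$2.12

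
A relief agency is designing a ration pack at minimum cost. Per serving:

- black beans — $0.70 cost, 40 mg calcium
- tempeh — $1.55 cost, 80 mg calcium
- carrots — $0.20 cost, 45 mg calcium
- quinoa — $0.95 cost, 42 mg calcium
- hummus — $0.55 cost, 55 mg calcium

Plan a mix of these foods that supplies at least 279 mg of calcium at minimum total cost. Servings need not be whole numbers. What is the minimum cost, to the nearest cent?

Cost per mg of calcium: carrots $0.0044, hummus $0.0100, black beans $0.0175, tempeh $0.0194, quinoa $0.0226.
With no serving limits, use only carrots: 279 mg / 45 mg = 6.2 servings × $0.20 = $1.24.

$1.24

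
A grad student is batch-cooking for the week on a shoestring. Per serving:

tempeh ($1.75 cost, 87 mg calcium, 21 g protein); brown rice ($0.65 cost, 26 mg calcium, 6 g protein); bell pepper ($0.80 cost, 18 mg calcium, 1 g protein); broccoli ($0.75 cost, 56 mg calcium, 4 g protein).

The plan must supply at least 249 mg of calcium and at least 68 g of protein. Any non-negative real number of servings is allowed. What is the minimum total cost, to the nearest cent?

$5.67

Check every corner: each single food scaled to meet both minima, and each pair solved so both constraints bind.
tempeh only: max(249/87, 68/21) = 3.238 servings → $5.67.
brown rice only: max(249/26, 68/6) = 11.33 servings → $7.37.
bell pepper only: max(249/18, 68/1) = 68 servings → $54.40.
broccoli only: max(249/56, 68/4) = 17 servings → $12.75.
tempeh + brown rice: intersection lies outside the first quadrant.
tempeh + bell pepper with both targets exact would need a negative amount; discard.
tempeh + broccoli: intersection lies outside the first quadrant.
brown rice + bell pepper: the both-tight solution has a negative serving — not a feasible corner.
brown rice + broccoli with both targets exact would need a negative amount; discard.
bell pepper + broccoli with both targets exact would need a negative amount; discard.
Cheapest feasible corner: $5.67.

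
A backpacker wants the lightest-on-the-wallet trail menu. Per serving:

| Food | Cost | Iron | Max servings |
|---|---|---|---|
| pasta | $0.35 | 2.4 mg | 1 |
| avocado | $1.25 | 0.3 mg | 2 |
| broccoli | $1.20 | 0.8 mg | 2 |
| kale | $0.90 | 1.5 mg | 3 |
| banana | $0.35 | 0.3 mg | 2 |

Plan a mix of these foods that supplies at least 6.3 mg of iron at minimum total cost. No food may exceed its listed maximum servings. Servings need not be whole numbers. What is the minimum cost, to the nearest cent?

$2.69

Cost per mg of iron: pasta $0.1458, kale $0.6000, banana $1.1667, broccoli $1.5000, avocado $4.1667.
Take 1 serving of pasta: +2.4 mg iron for $0.35 (total $0.35, still need 3.9 mg).
Take 2.6 servings of kale: +3.9 mg iron for $2.34 (total $2.69, still need 0.0 mg).
Greedy by cheapest-per-mg is optimal for a single linear constraint, so the minimum cost is $2.69.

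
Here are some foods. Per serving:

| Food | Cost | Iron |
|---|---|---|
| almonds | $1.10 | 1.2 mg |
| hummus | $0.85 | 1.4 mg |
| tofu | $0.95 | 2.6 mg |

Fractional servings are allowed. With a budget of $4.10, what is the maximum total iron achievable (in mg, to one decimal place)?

Iron per dollar: tofu 2.737, hummus 1.647, almonds 1.091.
With no serving limits, spend the whole cost allowance on tofu: $4.10 / $0.95 × 2.6 mg = 11.2 mg.

11.2 mg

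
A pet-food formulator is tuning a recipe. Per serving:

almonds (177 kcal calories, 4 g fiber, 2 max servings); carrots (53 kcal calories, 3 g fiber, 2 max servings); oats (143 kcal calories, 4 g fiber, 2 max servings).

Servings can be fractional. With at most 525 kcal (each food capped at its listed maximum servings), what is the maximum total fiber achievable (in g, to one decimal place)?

17.0 g

Fiber per kcal: carrots 0.0566, oats 0.02797, almonds 0.0226.
Take 2 servings of carrots: uses 106 kcal, +6.0 g fiber (running total 6.0 g).
Take 2 servings of oats: uses 286 kcal, +8.0 g fiber (running total 14.0 g).
Take 0.7514 servings of almonds: uses 133 kcal, +3.0 g fiber (running total 17.0 g).
Filling greedily by fiber-per-kcal is optimal for one linear limit, giving 17.0 g.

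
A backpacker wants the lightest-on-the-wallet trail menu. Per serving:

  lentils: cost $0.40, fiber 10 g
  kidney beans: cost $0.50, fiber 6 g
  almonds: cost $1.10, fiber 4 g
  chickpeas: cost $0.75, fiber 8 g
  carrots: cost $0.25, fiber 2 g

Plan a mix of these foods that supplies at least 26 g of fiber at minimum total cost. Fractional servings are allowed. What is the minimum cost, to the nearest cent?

$1.04

Cost per g of fiber: lentils $0.0400, kidney beans $0.0833, chickpeas $0.0938, carrots $0.1250, almonds $0.2750.
With no serving limits, use only lentils: 26 g / 10 g = 2.6 servings × $0.40 = $1.04.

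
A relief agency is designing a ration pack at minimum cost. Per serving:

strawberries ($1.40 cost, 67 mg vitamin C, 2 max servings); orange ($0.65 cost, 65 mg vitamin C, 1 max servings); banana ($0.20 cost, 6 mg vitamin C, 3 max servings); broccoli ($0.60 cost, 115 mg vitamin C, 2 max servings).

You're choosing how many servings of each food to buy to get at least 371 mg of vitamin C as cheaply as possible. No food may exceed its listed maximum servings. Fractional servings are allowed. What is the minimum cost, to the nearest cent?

Cost per mg of vitamin C: broccoli $0.0052, orange $0.0100, strawberries $0.0209, banana $0.0333.
Take 2 servings of broccoli: +230.0 mg vitamin C for $1.20 (total $1.20, still need 141.0 mg).
Take 1 serving of orange: +65.0 mg vitamin C for $0.65 (total $1.85, still need 76.0 mg).
Take 1.134 servings of strawberries: +76.0 mg vitamin C for $1.59 (total $3.44, still need 0.0 mg).
Filling from the cheapest source first is optimal under one linear minimum: $3.44.

$3.44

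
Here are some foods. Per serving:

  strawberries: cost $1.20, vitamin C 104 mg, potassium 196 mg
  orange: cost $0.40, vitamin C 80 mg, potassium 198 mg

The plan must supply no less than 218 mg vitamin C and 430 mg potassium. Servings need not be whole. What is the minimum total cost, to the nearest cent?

An LP optimum is at a vertex; with two nutrient constraints at most two foods are used. Check each candidate.
strawberries only: max(218/104, 430/196) = 2.194 servings → $2.63.
orange only: max(218/80, 430/198) = 2.725 servings → $1.09.
strawberries + orange with both tight: 1.784 servings and 0.4055 servings → $2.30.
Cheapest feasible corner: $1.09.

$1.09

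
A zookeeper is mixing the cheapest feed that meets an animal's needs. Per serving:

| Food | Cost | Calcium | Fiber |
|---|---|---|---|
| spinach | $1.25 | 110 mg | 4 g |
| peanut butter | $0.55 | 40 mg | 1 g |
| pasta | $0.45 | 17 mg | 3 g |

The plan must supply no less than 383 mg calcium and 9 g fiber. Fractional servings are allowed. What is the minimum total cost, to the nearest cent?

$4.35

A basic optimal solution has at most two foods positive. Try each food alone and each pair with both targets met exactly.
spinach only: max(383/110, 9/4) = 3.482 servings → $4.35.
peanut butter only: max(383/40, 9/1) = 9.575 servings → $5.27.
pasta only: max(383/17, 9/3) = 22.53 servings → $10.14.
spinach + peanut butter with both targets exact would need a negative amount; discard.
spinach + pasta: the both-tight solution has a negative serving — not a feasible corner.
peanut butter + pasta: intersection lies outside the first quadrant.
The minimum over all feasible corners is $4.35.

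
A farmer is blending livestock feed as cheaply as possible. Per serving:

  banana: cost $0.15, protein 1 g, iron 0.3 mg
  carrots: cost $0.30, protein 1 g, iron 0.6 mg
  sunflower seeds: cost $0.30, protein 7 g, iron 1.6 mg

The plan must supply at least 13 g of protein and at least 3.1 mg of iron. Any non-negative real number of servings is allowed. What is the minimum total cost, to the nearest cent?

A basic optimal solution has at most two foods positive. Try each food alone and each pair with both targets met exactly.
banana only: max(13/1, 3.1/0.3) = 13 servings → $1.95.
carrots only: max(13/1, 3.1/0.6) = 13 servings → $3.90.
sunflower seeds only: max(13/7, 3.1/1.6) = 1.938 servings → $0.58.
banana + carrots with both targets exact would need a negative amount; discard.
banana + sunflower seeds with both tight: 1.8 servings and 1.6 servings → $0.75.
carrots + sunflower seeds with both tight: 0.3462 servings and 1.808 servings → $0.65.
Cheapest feasible corner: $0.58.

$0.58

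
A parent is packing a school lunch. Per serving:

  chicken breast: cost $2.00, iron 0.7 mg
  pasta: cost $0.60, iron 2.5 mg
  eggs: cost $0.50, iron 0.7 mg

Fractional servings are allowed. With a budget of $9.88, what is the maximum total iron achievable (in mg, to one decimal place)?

Iron per dollar: pasta 4.167, eggs 1.4, chicken breast 0.35.
With no serving limits, spend the whole cost allowance on pasta: $9.88 / $0.60 × 2.5 mg = 41.2 mg.

41.2 mg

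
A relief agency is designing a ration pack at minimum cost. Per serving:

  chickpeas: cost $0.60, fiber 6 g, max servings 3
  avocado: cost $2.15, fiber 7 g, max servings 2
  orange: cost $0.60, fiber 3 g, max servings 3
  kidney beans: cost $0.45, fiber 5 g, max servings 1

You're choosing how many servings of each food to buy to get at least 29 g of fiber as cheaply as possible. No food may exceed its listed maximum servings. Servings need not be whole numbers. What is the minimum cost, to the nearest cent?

$3.45

Cost per g of fiber: kidney beans $0.0900, chickpeas $0.1000, orange $0.2000, avocado $0.3071.
Take 1 serving of kidney beans: +5.0 g fiber for $0.45 (total $0.45, still need 24.0 g).
Take 3 servings of chickpeas: +18.0 g fiber for $1.80 (total $2.25, still need 6.0 g).
Take 2 servings of orange: +6.0 g fiber for $1.20 (total $3.45, still need 0.0 g).
Filling from the cheapest source first is optimal under one linear minimum: $3.45.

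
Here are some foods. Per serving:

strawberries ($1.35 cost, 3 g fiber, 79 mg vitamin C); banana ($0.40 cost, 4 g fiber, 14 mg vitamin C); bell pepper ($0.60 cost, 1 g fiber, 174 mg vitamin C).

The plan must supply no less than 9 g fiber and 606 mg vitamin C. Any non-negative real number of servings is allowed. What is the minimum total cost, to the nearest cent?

At the optimum either one food covers both requirements or two foods hit both targets exactly; no other combination can be cheaper.
strawberries only: max(9/3, 606/79) = 7.671 servings → $10.36.
banana only: max(9/4, 606/14) = 43.29 servings → $17.31.
bell pepper only: max(9/1, 606/174) = 9 servings → $5.40.
strawberries + banana: the both-tight solution has a negative serving — not a feasible corner.
strawberries + bell pepper with both tight: 2.167 servings and 2.499 servings → $4.42.
banana + bell pepper with both tight: 1.408 servings and 3.37 servings → $2.58.
So the least-cost plan costs $2.58.

$2.58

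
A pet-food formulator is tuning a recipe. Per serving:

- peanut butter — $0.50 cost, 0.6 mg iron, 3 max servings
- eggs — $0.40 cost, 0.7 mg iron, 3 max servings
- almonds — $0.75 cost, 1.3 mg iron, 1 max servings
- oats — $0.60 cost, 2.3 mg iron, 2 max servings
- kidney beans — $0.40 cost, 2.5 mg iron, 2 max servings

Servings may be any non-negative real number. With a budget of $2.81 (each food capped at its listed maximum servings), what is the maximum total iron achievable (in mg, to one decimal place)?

11.0 mg

Iron per dollar: kidney beans 6.25, oats 3.833, eggs 1.75, almonds 1.733, peanut butter 1.2.
Take 2 servings of kidney beans: spends $0.80, +5.0 mg iron (running total 5.0 mg).
Take 2 servings of oats: spends $1.20, +4.6 mg iron (running total 9.6 mg).
Take 2.025 servings of eggs: spends $0.81, +1.4 mg iron (running total 11.0 mg).
Greedy by best ratio exhausts the cost allowance optimally: 11.0 mg.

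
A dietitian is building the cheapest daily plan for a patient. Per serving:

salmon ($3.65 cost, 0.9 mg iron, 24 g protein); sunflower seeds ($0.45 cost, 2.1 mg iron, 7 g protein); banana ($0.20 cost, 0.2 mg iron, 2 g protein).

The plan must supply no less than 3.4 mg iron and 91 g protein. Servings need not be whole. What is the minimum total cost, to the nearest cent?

$5.85

Two binding constraints pin down two serving amounts, so the optimal mix uses at most two foods. The candidates are each food alone (scaled to the tighter of iron/protein) and each pair with both constraints tight.
salmon only: max(3.4/0.9, 91/24) = 3.792 servings → $13.84.
sunflower seeds only: max(3.4/2.1, 91/7) = 13 servings → $5.85.
banana only: max(3.4/0.2, 91/2) = 45.5 servings → $9.10.
salmon + sunflower seeds with both targets exact would need a negative amount; discard.
salmon + banana: intersection lies outside the first quadrant.
sunflower seeds + banana with both targets exact would need a negative amount; discard.
The minimum over all feasible corners is $5.85.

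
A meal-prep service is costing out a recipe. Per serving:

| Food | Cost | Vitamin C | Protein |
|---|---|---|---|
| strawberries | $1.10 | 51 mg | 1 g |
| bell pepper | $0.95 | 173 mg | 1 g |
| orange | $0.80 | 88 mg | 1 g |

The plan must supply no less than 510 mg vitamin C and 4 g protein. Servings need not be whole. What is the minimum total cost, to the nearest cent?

$3.48

With two linear requirements the optimum uses one or two foods; enumerate the corners.
strawberries only: max(510/51, 4/1) = 10 servings → $11.00.
bell pepper only: max(510/173, 4/1) = 4 servings → $3.80.
orange only: max(510/88, 4/1) = 5.795 servings → $4.64.
strawberries + bell pepper with both tight: 1.492 servings and 2.508 servings → $4.02.
strawberries + orange with both targets exact would need a negative amount; discard.
bell pepper + orange with both tight: 1.859 servings and 2.141 servings → $3.48.
Cheapest feasible corner: $3.48.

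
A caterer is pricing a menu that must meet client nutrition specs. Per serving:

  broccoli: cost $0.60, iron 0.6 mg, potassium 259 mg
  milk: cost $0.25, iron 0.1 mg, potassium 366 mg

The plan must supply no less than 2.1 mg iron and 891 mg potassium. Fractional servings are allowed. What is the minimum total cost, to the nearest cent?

For a min-cost LP with two ≥-constraints, a basic feasible solution has at most two positive variables.
broccoli only: max(2.1/0.6, 891/259) = 3.5 servings → $2.10.
milk only: max(2.1/0.1, 891/366) = 21 servings → $5.25.
broccoli + milk: intersection lies outside the first quadrant.
The minimum over all feasible corners is $2.10.

$2.10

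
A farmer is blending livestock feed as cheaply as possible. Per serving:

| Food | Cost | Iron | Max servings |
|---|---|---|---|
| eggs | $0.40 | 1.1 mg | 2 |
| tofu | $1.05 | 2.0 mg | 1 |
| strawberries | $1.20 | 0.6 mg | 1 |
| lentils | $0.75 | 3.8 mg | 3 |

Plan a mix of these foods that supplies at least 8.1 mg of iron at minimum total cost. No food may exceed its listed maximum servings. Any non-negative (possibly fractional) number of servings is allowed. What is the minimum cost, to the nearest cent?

Cost per mg of iron: lentils $0.1974, eggs $0.3636, tofu $0.5250, strawberries $2.0000.
Take 2.132 servings of lentils: +8.1 mg iron for $1.60 (total $1.60, still need 0.0 mg).
Greedy by cheapest-per-mg is optimal for a single linear constraint, so the minimum cost is $1.60.

$1.60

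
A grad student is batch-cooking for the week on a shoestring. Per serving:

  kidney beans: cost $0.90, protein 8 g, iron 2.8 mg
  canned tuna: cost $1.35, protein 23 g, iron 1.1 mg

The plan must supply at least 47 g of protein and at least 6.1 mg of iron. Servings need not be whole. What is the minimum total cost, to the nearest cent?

$3.44

Minimising a linear cost over {protein ≥ 47, iron ≥ 6.1, servings ≥ 0} — the optimum is at a vertex, using one or two foods.
kidney beans only: max(47/8, 6.1/2.8) = 5.875 servings → $5.29.
canned tuna only: max(47/23, 6.1/1.1) = 5.545 servings → $7.49.
kidney beans + canned tuna with both tight: 1.594 servings and 1.489 servings → $3.44.
The minimum over all feasible corners is $3.44.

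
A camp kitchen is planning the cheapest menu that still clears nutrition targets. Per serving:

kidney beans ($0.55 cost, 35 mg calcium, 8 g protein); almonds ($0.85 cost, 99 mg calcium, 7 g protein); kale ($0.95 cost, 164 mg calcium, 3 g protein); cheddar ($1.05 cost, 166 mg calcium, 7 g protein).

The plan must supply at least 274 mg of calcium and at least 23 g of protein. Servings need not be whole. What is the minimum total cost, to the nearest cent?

$2.31

For a min-cost LP with two ≥-constraints, a basic feasible solution has at most two positive variables.
kidney beans only: max(274/35, 23/8) = 7.829 servings → $4.31.
almonds only: max(274/99, 23/7) = 3.286 servings → $2.79.
kale only: max(274/164, 23/3) = 7.667 servings → $7.28.
cheddar only: max(274/166, 23/7) = 3.286 servings → $3.45.
kidney beans + almonds with both tight: 0.6563 servings and 2.536 servings → $2.52.
kidney beans + kale with both tight: 2.444 servings and 1.149 servings → $2.44.
kidney beans + cheddar with both tight: 1.754 servings and 1.281 servings → $2.31.
almonds + kale: the both-tight solution has a negative serving — not a feasible corner.
almonds + cheddar with both targets exact would need a negative amount; discard.
kale + cheddar with both targets exact would need a negative amount; discard.
The minimum over all feasible corners is $2.31.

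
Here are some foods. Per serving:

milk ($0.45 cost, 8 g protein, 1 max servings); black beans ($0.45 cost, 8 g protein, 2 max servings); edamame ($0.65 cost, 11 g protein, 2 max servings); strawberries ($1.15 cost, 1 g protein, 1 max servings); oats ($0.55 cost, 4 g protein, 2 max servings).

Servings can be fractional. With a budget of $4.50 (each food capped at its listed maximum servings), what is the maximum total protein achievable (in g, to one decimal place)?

54.7 g

Protein per dollar: milk 17.78, black beans 17.78, edamame 16.92, oats 7.273, strawberries 0.8696.
Take 1 serving of milk: spends $0.45, +8.0 g protein (running total 8.0 g).
Take 2 servings of black beans: spends $0.90, +16.0 g protein (running total 24.0 g).
Take 2 servings of edamame: spends $1.30, +22.0 g protein (running total 46.0 g).
Take 2 servings of oats: spends $1.10, +8.0 g protein (running total 54.0 g).
Take 0.6522 servings of strawberries: spends $0.75, +0.7 g protein (running total 54.7 g).
Greedy by best ratio exhausts the cost allowance optimally: 54.7 g.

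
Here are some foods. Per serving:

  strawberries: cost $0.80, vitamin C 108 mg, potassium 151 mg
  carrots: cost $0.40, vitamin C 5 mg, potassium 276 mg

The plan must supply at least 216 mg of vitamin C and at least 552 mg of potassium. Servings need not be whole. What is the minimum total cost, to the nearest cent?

$1.94

At the optimum either one food covers both requirements or two foods hit both targets exactly; no other combination can be cheaper.
strawberries only: max(216/108, 552/151) = 3.656 servings → $2.92.
carrots only: max(216/5, 552/276) = 43.2 servings → $17.28.
strawberries + carrots with both tight: 1.957 servings and 0.9293 servings → $1.94.
Cheapest feasible corner: $1.94.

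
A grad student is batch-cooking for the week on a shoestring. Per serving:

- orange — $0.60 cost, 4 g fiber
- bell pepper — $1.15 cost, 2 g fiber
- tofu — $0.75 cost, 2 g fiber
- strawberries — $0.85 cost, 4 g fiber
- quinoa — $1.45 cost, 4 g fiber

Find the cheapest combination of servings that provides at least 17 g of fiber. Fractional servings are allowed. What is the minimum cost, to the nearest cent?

$2.55

Cost per g of fiber: orange $0.1500, strawberries $0.2125, quinoa $0.3625, tofu $0.3750, bell pepper $0.5750.
With no serving limits, use only orange: 17 g / 4 g = 4.25 servings × $0.60 = $2.55.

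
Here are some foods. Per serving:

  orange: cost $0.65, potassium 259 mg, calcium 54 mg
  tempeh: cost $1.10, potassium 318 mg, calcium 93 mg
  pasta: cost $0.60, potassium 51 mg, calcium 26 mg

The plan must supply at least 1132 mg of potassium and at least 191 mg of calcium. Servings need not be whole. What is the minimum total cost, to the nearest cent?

Two binding constraints pin down two serving amounts, so the optimal mix uses at most two foods. The candidates are each food alone (scaled to the tighter of potassium/calcium) and each pair with both constraints tight.
orange only: max(1132/259, 191/54) = 4.371 servings → $2.84.
tempeh only: max(1132/318, 191/93) = 3.56 servings → $3.92.
pasta only: max(1132/51, 191/26) = 22.2 servings → $13.32.
orange + tempeh: intersection lies outside the first quadrant.
orange + pasta: intersection lies outside the first quadrant.
tempeh + pasta: the both-tight solution has a negative serving — not a feasible corner.
Cheapest feasible corner: $2.84.

$2.84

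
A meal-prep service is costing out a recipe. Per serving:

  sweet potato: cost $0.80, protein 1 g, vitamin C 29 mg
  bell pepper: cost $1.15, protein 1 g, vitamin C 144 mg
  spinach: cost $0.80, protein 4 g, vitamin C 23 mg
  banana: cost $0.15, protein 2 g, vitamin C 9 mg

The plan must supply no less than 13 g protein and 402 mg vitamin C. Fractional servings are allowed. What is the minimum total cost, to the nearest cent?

$3.62

At the optimum either one food covers both requirements or two foods hit both targets exactly; no other combination can be cheaper.
sweet potato only: max(13/1, 402/29) = 13.86 servings → $11.09.
bell pepper only: max(13/1, 402/144) = 13 servings → $14.95.
spinach only: max(13/4, 402/23) = 17.48 servings → $13.98.
banana only: max(13/2, 402/9) = 44.67 servings → $6.70.
sweet potato + bell pepper with both tight: 12.78 servings and 0.2174 servings → $10.48.
sweet potato + spinach: intersection lies outside the first quadrant.
sweet potato + banana with both targets exact would need a negative amount; discard.
bell pepper + spinach with both tight: 2.367 servings and 2.658 servings → $4.85.
bell pepper + banana with both tight: 2.462 servings and 5.269 servings → $3.62.
spinach + banana with both targets exact would need a negative amount; discard.
Cheapest feasible corner: $3.62.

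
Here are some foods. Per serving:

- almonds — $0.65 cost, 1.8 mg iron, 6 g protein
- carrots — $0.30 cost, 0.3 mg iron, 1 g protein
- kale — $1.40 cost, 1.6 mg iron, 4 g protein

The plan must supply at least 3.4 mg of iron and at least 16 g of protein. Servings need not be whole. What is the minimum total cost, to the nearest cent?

$1.73

Two binding constraints pin down two serving amounts, so the optimal mix uses at most two foods. The candidates are each food alone (scaled to the tighter of iron/protein) and each pair with both constraints tight.
almonds only: max(3.4/1.8, 16/6) = 2.667 servings → $1.73.
carrots only: max(3.4/0.3, 16/1) = 16 servings → $4.80.
kale only: max(3.4/1.6, 16/4) = 4 servings → $5.60.
almonds + carrots (both tight): parallel constraints — no distinct corner.
almonds + kale: the both-tight solution has a negative serving — not a feasible corner.
carrots + kale: intersection lies outside the first quadrant.
The minimum over all feasible corners is $1.73.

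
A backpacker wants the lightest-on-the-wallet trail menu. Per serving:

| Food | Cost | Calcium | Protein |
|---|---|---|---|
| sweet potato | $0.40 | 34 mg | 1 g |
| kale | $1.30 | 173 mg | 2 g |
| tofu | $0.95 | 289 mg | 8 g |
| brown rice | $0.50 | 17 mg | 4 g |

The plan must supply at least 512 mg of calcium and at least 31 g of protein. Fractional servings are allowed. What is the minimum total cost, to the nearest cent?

Check every corner: each single food scaled to meet both minima, and each pair solved so both constraints bind.
sweet potato only: max(512/34, 31/1) = 31 servings → $12.40.
kale only: max(512/173, 31/2) = 15.5 servings → $20.15.
tofu only: max(512/289, 31/8) = 3.875 servings → $3.68.
brown rice only: max(512/17, 31/4) = 30.12 servings → $15.06.
sweet potato + kale: the both-tight solution has a negative serving — not a feasible corner.
sweet potato + tofu with both targets exact would need a negative amount; discard.
sweet potato + brown rice with both tight: 12.78 servings and 4.555 servings → $7.39.
kale + tofu with both targets exact would need a negative amount; discard.
kale + brown rice with both tight: 2.312 servings and 6.594 servings → $6.30.
tofu + brown rice with both tight: 1.491 servings and 4.768 servings → $3.80.
The minimum over all feasible corners is $3.68.

$3.68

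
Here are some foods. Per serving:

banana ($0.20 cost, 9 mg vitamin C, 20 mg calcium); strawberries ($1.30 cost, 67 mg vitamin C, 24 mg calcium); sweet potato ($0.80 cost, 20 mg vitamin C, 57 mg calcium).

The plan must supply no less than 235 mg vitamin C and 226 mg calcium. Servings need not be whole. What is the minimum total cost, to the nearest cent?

$4.77

Minimising a linear cost over {vitamin C ≥ 235, calcium ≥ 226, servings ≥ 0} — the optimum is at a vertex, using one or two foods.
banana only: max(235/9, 226/20) = 26.11 servings → $5.22.
strawberries only: max(235/67, 226/24) = 9.417 servings → $12.24.
sweet potato only: max(235/20, 226/57) = 11.75 servings → $9.40.
banana + strawberries with both tight: 8.454 servings and 2.372 servings → $4.77.
banana + sweet potato with both targets exact would need a negative amount; discard.
strawberries + sweet potato with both tight: 2.658 servings and 2.846 servings → $5.73.
So the least-cost plan costs $4.77.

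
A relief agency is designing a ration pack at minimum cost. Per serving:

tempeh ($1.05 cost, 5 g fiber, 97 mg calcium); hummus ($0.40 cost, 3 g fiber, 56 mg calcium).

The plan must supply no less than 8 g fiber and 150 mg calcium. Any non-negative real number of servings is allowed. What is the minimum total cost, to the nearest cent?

With two linear requirements the optimum uses one or two foods; enumerate the corners.
tempeh only: max(8/5, 150/97) = 1.6 servings → $1.68.
hummus only: max(8/3, 150/56) = 2.679 servings → $1.07.
tempeh + hummus with both tight: 0.1818 servings and 2.364 servings → $1.14.
So the least-cost plan costs $1.07.

$1.07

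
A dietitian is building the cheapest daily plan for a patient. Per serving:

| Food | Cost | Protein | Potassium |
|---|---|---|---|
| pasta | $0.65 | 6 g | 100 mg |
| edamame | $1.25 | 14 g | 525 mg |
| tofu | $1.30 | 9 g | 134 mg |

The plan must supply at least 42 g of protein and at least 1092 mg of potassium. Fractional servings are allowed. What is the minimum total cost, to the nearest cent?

Two binding constraints pin down two serving amounts, so the optimal mix uses at most two foods. The candidates are each food alone (scaled to the tighter of protein/potassium) and each pair with both constraints tight.
pasta only: max(42/6, 1092/100) = 10.92 servings → $7.10.
edamame only: max(42/14, 1092/525) = 3 servings → $3.75.
tofu only: max(42/9, 1092/134) = 8.149 servings → $10.59.
pasta + edamame with both tight: 3.864 servings and 1.344 servings → $4.19.
pasta + tofu: the both-tight solution has a negative serving — not a feasible corner.
edamame + tofu with both tight: 1.474 servings and 2.373 servings → $4.93.
Cheapest feasible corner: $3.75.

$3.75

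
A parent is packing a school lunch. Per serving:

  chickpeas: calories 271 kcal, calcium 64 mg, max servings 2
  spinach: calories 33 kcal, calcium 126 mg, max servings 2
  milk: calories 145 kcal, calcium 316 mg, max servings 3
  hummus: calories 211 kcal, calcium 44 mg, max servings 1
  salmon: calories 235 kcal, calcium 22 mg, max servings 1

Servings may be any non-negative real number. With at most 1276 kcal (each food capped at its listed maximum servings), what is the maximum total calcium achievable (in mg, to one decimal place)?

Calcium per kcal: spinach 3.818, milk 2.179, chickpeas 0.2362, hummus 0.2085, salmon 0.09362.
Take 2 servings of spinach: uses 66 kcal, +252.0 mg calcium (running total 252.0 mg).
Take 3 servings of milk: uses 435 kcal, +948.0 mg calcium (running total 1200.0 mg).
Take 2 servings of chickpeas: uses 542 kcal, +128.0 mg calcium (running total 1328.0 mg).
Take 1 serving of hummus: uses 211 kcal, +44.0 mg calcium (running total 1372.0 mg).
Take 0.09362 servings of salmon: uses 22 kcal, +2.1 mg calcium (running total 1374.1 mg).
Filling greedily by calcium-per-kcal is optimal for one linear limit, giving 1374.1 mg.

1374.1 mg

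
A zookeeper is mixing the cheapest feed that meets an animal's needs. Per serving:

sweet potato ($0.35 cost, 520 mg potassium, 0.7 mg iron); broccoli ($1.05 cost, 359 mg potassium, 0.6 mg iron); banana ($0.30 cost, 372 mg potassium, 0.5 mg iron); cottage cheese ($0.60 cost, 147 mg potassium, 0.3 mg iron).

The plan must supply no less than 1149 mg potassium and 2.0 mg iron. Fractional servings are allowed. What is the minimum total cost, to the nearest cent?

The cheapest plan sits at a corner of the feasible region — with two constraints it uses at most two foods.
sweet potato only: max(1149/520, 2.0/0.7) = 2.857 servings → $1.00.
broccoli only: max(1149/359, 2.0/0.6) = 3.333 servings → $3.50.
banana only: max(1149/372, 2.0/0.5) = 4 servings → $1.20.
cottage cheese only: max(1149/147, 2.0/0.3) = 7.816 servings → $4.69.
sweet potato + broccoli: the both-tight solution has a negative serving — not a feasible corner.
sweet potato + banana: the both-tight solution has a negative serving — not a feasible corner.
sweet potato + cottage cheese with both tight: 0.9548 servings and 4.439 servings → $3.00.
broccoli + banana with both targets exact would need a negative amount; discard.
broccoli + cottage cheese with both tight: 2.6 servings and 1.467 servings → $3.61.
banana + cottage cheese with both tight: 1.331 servings and 4.449 servings → $3.07.
The minimum over all feasible corners is $1.00.

$1.00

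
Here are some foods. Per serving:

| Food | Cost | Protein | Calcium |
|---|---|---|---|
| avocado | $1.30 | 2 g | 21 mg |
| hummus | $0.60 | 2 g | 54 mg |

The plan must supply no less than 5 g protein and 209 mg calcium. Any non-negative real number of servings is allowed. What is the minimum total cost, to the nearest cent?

$2.32

With two linear requirements the optimum uses one or two foods; enumerate the corners.
avocado only: max(5/2, 209/21) = 9.952 servings → $12.94.
hummus only: max(5/2, 209/54) = 3.87 servings → $2.32.
avocado + hummus: the both-tight solution has a negative serving — not a feasible corner.
So the least-cost plan costs $2.32.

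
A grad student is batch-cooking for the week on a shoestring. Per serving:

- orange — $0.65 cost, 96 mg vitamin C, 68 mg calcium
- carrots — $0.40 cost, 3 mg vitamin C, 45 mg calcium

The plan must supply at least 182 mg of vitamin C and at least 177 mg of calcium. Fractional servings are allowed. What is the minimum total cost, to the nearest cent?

Two binding constraints pin down two serving amounts, so the optimal mix uses at most two foods. The candidates are each food alone (scaled to the tighter of vitamin C/calcium) and each pair with both constraints tight.
orange only: max(182/96, 177/68) = 2.603 servings → $1.69.
carrots only: max(182/3, 177/45) = 60.67 servings → $24.27.
orange + carrots with both tight: 1.861 servings and 1.121 servings → $1.66.
The minimum over all feasible corners is $1.66.

$1.66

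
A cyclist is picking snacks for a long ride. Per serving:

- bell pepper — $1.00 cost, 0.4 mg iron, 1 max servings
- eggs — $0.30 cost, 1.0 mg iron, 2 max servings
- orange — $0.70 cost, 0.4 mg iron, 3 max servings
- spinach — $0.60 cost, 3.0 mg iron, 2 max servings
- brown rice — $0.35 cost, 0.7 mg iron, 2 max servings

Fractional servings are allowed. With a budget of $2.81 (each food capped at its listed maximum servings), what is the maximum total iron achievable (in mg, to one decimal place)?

Iron per dollar: spinach 5, eggs 3.333, brown rice 2, orange 0.5714, bell pepper 0.4.
Take 2 servings of spinach: spends $1.20, +6.0 mg iron (running total 6.0 mg).
Take 2 servings of eggs: spends $0.60, +2.0 mg iron (running total 8.0 mg).
Take 2 servings of brown rice: spends $0.70, +1.4 mg iron (running total 9.4 mg).
Take 0.4429 servings of orange: spends $0.31, +0.2 mg iron (running total 9.6 mg).
Greedy by best ratio exhausts the cost allowance optimally: 9.6 mg.

9.6 mg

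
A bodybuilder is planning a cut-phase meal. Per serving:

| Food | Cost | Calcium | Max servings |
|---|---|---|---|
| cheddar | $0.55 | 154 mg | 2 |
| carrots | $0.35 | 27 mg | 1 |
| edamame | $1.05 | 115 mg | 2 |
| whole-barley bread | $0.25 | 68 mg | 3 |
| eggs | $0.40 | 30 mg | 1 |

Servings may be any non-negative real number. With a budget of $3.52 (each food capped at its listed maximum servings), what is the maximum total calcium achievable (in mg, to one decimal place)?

Calcium per dollar: cheddar 280, whole-barley bread 272, edamame 109.5, carrots 77.14, eggs 75.
Take 2 servings of cheddar: spends $1.10, +308.0 mg calcium (running total 308.0 mg).
Take 3 servings of whole-barley bread: spends $0.75, +204.0 mg calcium (running total 512.0 mg).
Take 1.59 servings of edamame: spends $1.67, +182.9 mg calcium (running total 694.9 mg).
Greedy by best ratio exhausts the cost allowance optimally: 694.9 mg.

694.9 mg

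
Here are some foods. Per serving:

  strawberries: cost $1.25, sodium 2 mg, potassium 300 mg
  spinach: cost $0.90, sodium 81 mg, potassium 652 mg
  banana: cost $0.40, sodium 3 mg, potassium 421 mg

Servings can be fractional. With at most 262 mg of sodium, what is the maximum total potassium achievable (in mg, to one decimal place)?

39300.0 mg

Potassium per mg sodium: strawberries 150, banana 140.3, spinach 8.049.
With no serving limits, spend the whole sodium allowance on strawberries: 262 mg / 2 mg × 300 mg = 39300.0 mg.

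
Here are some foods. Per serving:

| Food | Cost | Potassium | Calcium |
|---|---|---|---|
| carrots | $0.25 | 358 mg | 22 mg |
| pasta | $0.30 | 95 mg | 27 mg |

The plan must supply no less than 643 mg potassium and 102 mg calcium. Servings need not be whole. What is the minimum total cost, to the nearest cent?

$1.14

carrots only: max(643/358, 102/22) = 4.636 servings → $1.16.
pasta only: max(643/95, 102/27) = 6.768 servings → $2.03.
carrots + pasta with both tight: 1.013 servings and 2.953 servings → $1.14.
The minimum over all feasible corners is $1.14.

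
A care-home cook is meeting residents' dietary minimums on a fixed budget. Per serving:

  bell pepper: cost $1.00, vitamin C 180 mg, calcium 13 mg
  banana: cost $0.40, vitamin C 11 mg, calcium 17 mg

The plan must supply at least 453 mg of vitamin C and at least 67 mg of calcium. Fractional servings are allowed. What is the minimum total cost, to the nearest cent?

This is a tiny linear program; its minimum lies at a vertex of the feasible set. List the vertices and price them.
bell pepper only: max(453/180, 67/13) = 5.154 servings → $5.15.
banana only: max(453/11, 67/17) = 41.18 servings → $16.47.
bell pepper + banana with both tight: 2.387 servings and 2.116 servings → $3.23.
The minimum over all feasible corners is $3.23.

$3.23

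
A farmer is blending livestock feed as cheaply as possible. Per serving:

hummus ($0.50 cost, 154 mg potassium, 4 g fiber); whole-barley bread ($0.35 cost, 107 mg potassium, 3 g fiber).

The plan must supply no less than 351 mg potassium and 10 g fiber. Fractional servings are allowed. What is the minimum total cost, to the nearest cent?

A basic optimal solution has at most two foods positive. Try each food alone and each pair with both targets met exactly.
hummus only: max(351/154, 10/4) = 2.5 servings → $1.25.
whole-barley bread only: max(351/107, 10/3) = 3.333 servings → $1.17.
hummus + whole-barley bread with both targets exact would need a negative amount; discard.
So the least-cost plan costs $1.17.

$1.17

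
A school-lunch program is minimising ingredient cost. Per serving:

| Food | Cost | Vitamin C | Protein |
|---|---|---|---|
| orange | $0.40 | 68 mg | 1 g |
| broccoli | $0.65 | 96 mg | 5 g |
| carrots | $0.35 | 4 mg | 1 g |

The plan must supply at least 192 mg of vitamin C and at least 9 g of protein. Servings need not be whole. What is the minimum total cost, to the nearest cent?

An LP optimum is at a vertex; with two nutrient constraints at most two foods are used. Check each candidate.
orange only: max(192/68, 9/1) = 9 servings → $3.60.
broccoli only: max(192/96, 9/5) = 2 servings → $1.30.
carrots only: max(192/4, 9/1) = 48 servings → $16.80.
orange + broccoli with both tight: 0.3934 servings and 1.721 servings → $1.28.
orange + carrots with both tight: 2.438 servings and 6.562 servings → $3.27.
broccoli + carrots: intersection lies outside the first quadrant.
Cheapest feasible corner: $1.28.

$1.28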